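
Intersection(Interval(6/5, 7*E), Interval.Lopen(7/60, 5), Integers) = Range(2, 6, 1)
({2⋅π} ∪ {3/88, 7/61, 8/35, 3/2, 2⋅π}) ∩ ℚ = {3/88, 7/61, 8/35, 3/2}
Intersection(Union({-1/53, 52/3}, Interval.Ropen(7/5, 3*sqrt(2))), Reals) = Union({-1/53, 52/3}, Interval.Ropen(7/5, 3*sqrt(2)))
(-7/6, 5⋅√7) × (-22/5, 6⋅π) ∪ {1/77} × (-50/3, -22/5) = ({1/77} × (-50/3, -22/5)) ∪ ((-7/6, 5⋅√7) × (-22/5, 6⋅π))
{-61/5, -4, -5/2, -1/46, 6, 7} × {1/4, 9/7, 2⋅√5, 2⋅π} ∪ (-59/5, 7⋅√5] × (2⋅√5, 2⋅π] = ({-61/5, -4, -5/2, -1/46, 6, 7} × {1/4, 9/7, 2⋅√5, 2⋅π}) ∪ ((-59/5, 7⋅√5] × (2⋅√5, 2⋅π])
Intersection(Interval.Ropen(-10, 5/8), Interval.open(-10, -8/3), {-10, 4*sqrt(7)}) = EmptySet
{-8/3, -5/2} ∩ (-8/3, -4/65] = {-5/2}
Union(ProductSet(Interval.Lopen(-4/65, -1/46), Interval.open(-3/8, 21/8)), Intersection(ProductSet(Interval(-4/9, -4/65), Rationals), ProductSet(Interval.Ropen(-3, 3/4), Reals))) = Union(ProductSet(Interval(-4/9, -4/65), Rationals), ProductSet(Interval.Lopen(-4/65, -1/46), Interval.open(-3/8, 21/8)))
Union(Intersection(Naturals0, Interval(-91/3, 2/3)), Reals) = Union(Range(0, 1, 1), Reals)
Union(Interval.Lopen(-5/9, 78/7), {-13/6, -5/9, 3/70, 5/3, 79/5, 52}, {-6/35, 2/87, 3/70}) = Union({-13/6, 79/5, 52}, Interval(-5/9, 78/7))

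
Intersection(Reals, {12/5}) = {12/5}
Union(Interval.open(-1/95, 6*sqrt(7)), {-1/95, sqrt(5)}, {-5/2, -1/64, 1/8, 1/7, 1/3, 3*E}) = Union({-5/2, -1/64}, Interval.Ropen(-1/95, 6*sqrt(7)))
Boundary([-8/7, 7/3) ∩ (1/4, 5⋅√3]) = {1/4, 7/3}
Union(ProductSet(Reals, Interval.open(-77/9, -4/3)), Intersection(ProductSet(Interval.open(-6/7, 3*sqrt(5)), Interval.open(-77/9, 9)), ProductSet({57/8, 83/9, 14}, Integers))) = ProductSet(Reals, Interval.open(-77/9, -4/3))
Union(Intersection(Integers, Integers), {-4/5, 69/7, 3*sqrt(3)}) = Union({-4/5, 69/7, 3*sqrt(3)}, Integers)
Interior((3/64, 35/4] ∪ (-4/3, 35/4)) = (-4/3, 35/4)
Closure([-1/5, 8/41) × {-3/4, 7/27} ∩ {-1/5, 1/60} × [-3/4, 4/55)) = {-1/5, 1/60} × {-3/4}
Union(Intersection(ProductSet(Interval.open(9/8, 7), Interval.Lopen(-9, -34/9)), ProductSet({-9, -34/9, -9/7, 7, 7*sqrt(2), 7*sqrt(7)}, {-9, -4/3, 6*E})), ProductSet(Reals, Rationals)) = ProductSet(Reals, Rationals)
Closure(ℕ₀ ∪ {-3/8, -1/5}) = {-3/8, -1/5} ∪ ℕ₀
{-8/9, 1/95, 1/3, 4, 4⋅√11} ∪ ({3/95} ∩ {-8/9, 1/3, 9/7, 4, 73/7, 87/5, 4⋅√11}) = {-8/9, 1/95, 1/3, 4, 4⋅√11}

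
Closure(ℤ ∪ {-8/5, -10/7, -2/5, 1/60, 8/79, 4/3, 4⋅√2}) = ℤ ∪ {-8/5, -10/7, -2/5, 1/60, 8/79, 4/3, 4⋅√2}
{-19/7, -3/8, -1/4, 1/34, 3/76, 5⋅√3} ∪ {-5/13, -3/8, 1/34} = {-19/7, -5/13, -3/8, -1/4, 1/34, 3/76, 5⋅√3}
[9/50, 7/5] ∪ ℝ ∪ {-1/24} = (-∞, ∞)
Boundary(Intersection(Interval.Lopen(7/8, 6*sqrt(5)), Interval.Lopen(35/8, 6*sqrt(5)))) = {35/8, 6*sqrt(5)}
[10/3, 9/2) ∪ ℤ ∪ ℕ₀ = ℤ ∪ [10/3, 9/2)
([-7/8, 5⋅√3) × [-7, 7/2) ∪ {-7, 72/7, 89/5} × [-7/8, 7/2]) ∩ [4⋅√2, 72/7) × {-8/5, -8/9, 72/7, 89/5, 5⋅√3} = [4⋅√2, 5⋅√3) × {-8/5, -8/9}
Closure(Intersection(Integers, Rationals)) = Integers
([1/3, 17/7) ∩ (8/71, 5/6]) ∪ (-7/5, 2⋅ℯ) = (-7/5, 2⋅ℯ)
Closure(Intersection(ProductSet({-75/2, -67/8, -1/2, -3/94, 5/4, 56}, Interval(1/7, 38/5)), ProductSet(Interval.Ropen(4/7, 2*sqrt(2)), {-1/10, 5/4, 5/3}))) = ProductSet({5/4}, {5/4, 5/3})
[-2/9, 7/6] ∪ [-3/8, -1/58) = [-3/8, 7/6]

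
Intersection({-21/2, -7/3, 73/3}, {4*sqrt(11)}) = EmptySet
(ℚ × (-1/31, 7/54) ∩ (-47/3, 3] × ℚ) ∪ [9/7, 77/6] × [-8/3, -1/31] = ([9/7, 77/6] × [-8/3, -1/31]) ∪ ((ℚ ∩ (-47/3, 3]) × (ℚ ∩ (-1/31, 7/54)))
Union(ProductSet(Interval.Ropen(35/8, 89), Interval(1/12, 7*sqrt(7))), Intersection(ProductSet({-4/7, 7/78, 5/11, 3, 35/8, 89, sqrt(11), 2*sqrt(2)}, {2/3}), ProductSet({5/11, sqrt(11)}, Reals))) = Union(ProductSet({5/11, sqrt(11)}, {2/3}), ProductSet(Interval.Ropen(35/8, 89), Interval(1/12, 7*sqrt(7))))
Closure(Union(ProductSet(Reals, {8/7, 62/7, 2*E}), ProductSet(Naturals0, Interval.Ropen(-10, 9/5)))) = Union(ProductSet(Naturals0, Interval(-10, 9/5)), ProductSet(Reals, {8/7, 62/7, 2*E}))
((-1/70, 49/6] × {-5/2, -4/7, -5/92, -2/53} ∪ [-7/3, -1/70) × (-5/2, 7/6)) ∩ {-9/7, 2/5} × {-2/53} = {-9/7, 2/5} × {-2/53}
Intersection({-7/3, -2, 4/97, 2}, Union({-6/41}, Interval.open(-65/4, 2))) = {-7/3, -2, 4/97}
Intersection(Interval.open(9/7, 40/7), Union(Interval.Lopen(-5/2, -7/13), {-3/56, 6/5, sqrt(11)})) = {sqrt(11)}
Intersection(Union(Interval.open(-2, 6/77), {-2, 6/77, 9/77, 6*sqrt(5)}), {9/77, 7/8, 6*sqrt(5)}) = {9/77, 6*sqrt(5)}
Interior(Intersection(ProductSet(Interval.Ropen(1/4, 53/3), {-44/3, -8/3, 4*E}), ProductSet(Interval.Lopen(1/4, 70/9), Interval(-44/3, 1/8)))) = EmptySet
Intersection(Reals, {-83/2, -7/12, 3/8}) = {-83/2, -7/12, 3/8}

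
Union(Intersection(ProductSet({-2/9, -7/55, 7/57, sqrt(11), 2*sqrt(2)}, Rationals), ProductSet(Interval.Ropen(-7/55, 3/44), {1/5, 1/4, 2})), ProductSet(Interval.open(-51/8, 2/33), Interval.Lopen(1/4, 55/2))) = Union(ProductSet({-7/55}, {1/5, 1/4, 2}), ProductSet(Interval.open(-51/8, 2/33), Interval.Lopen(1/4, 55/2)))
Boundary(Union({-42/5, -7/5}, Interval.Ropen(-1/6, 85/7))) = {-42/5, -7/5, -1/6, 85/7}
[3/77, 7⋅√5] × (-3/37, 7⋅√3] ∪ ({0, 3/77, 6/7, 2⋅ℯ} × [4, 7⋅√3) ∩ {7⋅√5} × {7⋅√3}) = [3/77, 7⋅√5] × (-3/37, 7⋅√3]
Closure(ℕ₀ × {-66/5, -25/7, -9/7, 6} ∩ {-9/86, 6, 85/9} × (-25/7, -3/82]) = {6} × {-9/7}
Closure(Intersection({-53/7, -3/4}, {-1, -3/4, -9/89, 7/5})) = {-3/4}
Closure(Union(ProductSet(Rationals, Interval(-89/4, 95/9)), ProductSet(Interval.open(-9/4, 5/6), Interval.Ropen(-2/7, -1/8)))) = Union(ProductSet(Interval.open(-9/4, 5/6), Interval.Ropen(-2/7, -1/8)), ProductSet(Reals, Union(Interval(-89/4, -2/7), Interval(-1/8, 95/9))), ProductSet(Union(Interval(-oo, -9/4), Interval(5/6, oo), Rationals), Interval(-89/4, 95/9)))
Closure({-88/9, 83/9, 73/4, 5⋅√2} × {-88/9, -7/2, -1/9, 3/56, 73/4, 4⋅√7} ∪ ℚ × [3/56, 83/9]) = (ℝ × [3/56, 83/9]) ∪ ({-88/9, 83/9, 73/4, 5⋅√2} × {-88/9, -7/2, -1/9, 3/56, 73/4, 4⋅√7})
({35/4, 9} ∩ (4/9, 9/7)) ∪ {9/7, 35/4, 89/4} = {9/7, 35/4, 89/4}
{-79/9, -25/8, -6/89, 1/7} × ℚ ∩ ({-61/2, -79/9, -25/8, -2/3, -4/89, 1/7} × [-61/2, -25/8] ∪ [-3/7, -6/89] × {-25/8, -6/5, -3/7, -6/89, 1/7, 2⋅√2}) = ({-6/89} × {-25/8, -6/5, -3/7, -6/89, 1/7}) ∪ ({-79/9, -25/8, 1/7} × (ℚ ∩ [-61/2, -25/8]))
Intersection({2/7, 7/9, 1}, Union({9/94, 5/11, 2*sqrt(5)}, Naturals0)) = {1}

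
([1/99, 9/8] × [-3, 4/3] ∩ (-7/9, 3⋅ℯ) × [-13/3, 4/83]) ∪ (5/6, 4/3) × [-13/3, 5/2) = ([1/99, 9/8] × [-3, 4/83]) ∪ ((5/6, 4/3) × [-13/3, 5/2))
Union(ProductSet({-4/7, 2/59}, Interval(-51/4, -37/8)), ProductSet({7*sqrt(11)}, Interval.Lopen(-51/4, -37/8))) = Union(ProductSet({7*sqrt(11)}, Interval.Lopen(-51/4, -37/8)), ProductSet({-4/7, 2/59}, Interval(-51/4, -37/8)))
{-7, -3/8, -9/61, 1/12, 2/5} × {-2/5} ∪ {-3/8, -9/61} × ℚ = ({-3/8, -9/61} × ℚ) ∪ ({-7, -3/8, -9/61, 1/12, 2/5} × {-2/5})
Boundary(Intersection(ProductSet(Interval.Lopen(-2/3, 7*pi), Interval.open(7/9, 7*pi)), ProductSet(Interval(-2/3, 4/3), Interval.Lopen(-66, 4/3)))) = Union(ProductSet({-2/3, 4/3}, Interval(7/9, 4/3)), ProductSet(Interval(-2/3, 4/3), {7/9, 4/3}))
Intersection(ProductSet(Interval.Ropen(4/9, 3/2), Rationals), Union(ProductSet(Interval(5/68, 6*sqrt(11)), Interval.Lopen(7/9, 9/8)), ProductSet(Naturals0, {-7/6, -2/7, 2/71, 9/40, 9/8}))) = Union(ProductSet(Interval.Ropen(4/9, 3/2), Intersection(Interval.Lopen(7/9, 9/8), Rationals)), ProductSet(Range(1, 2, 1), {-7/6, -2/7, 2/71, 9/40, 9/8}))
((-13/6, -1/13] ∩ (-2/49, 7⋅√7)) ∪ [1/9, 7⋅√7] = [1/9, 7⋅√7]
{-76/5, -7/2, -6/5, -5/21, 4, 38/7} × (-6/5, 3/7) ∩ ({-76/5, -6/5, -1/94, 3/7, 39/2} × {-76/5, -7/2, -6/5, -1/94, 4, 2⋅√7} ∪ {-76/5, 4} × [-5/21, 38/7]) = ({-76/5, -6/5} × {-1/94}) ∪ ({-76/5, 4} × [-5/21, 3/7))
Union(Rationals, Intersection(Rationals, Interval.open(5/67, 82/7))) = Union(Intersection(Interval.open(5/67, 82/7), Rationals), Rationals)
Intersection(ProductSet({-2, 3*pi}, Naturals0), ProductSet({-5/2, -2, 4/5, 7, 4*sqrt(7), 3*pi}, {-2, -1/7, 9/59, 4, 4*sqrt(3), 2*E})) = ProductSet({-2, 3*pi}, {4})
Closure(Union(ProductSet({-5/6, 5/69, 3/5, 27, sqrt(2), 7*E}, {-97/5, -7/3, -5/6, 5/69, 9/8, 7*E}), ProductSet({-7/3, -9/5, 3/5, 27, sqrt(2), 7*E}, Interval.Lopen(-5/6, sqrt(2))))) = Union(ProductSet({-7/3, -9/5, 3/5, 27, sqrt(2), 7*E}, Interval(-5/6, sqrt(2))), ProductSet({-5/6, 5/69, 3/5, 27, sqrt(2), 7*E}, {-97/5, -7/3, -5/6, 5/69, 9/8, 7*E}))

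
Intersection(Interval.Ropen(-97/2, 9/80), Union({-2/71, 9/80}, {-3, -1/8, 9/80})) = {-3, -1/8, -2/71}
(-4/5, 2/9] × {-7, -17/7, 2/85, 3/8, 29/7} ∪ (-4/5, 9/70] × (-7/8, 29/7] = ((-4/5, 9/70] × (-7/8, 29/7]) ∪ ((-4/5, 2/9] × {-7, -17/7, 2/85, 3/8, 29/7})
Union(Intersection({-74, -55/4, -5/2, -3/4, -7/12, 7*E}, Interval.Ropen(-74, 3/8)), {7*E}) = {-74, -55/4, -5/2, -3/4, -7/12, 7*E}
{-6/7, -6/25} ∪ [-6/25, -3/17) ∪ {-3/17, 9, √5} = {-6/7, 9, √5} ∪ [-6/25, -3/17]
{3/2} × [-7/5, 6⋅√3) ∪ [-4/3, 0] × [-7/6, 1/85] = ([-4/3, 0] × [-7/6, 1/85]) ∪ ({3/2} × [-7/5, 6⋅√3))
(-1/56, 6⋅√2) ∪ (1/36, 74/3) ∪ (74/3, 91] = (-1/56, 74/3) ∪ (74/3, 91]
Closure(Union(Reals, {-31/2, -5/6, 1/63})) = Reals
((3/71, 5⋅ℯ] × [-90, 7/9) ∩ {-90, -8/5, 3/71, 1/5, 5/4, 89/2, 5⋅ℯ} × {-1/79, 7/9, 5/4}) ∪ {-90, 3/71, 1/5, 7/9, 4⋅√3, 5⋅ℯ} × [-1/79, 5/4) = ({1/5, 5/4, 5⋅ℯ} × {-1/79}) ∪ ({-90, 3/71, 1/5, 7/9, 4⋅√3, 5⋅ℯ} × [-1/79, 5/4))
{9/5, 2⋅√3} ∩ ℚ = {9/5}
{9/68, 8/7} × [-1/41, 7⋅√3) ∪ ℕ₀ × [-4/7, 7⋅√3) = (ℕ₀ × [-4/7, 7⋅√3)) ∪ ({9/68, 8/7} × [-1/41, 7⋅√3))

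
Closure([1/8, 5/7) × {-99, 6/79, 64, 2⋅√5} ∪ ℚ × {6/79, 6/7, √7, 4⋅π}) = (ℝ × {6/79, 6/7, √7, 4⋅π}) ∪ ([1/8, 5/7] × {-99, 6/79, 64, 2⋅√5})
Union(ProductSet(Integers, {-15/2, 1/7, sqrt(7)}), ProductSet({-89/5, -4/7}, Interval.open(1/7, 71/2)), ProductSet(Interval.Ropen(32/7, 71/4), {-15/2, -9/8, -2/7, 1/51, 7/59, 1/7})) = Union(ProductSet({-89/5, -4/7}, Interval.open(1/7, 71/2)), ProductSet(Integers, {-15/2, 1/7, sqrt(7)}), ProductSet(Interval.Ropen(32/7, 71/4), {-15/2, -9/8, -2/7, 1/51, 7/59, 1/7}))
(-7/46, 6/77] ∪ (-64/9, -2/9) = (-64/9, -2/9) ∪ (-7/46, 6/77]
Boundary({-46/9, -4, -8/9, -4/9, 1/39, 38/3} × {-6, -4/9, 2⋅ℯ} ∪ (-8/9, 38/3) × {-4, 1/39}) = ([-8/9, 38/3] × {-4, 1/39}) ∪ ({-46/9, -4, -8/9, -4/9, 1/39, 38/3} × {-6, -4/9, 2⋅ℯ})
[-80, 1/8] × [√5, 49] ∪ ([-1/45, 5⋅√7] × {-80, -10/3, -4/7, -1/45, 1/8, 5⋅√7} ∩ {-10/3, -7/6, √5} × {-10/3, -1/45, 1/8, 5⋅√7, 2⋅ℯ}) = ([-80, 1/8] × [√5, 49]) ∪ ({√5} × {-10/3, -1/45, 1/8, 5⋅√7})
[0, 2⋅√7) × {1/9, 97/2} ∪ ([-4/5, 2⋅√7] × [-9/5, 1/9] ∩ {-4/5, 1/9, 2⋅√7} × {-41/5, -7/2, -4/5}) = ({-4/5, 1/9, 2⋅√7} × {-4/5}) ∪ ([0, 2⋅√7) × {1/9, 97/2})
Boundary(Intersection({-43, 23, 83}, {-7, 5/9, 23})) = {23}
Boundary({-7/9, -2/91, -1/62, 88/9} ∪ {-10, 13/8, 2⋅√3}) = {-10, -7/9, -2/91, -1/62, 13/8, 88/9, 2⋅√3}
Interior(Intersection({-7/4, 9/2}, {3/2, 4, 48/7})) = EmptySet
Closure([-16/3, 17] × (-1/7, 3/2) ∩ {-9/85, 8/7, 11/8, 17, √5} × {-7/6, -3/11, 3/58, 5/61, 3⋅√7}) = {-9/85, 8/7, 11/8, 17, √5} × {3/58, 5/61}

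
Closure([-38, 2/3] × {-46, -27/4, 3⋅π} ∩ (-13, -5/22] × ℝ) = [-13, -5/22] × {-46, -27/4, 3⋅π}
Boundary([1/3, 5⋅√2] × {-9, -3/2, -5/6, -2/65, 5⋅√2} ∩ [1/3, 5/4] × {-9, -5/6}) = [1/3, 5/4] × {-9, -5/6}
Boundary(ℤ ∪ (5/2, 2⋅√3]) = {5/2, 2⋅√3} ∪ (ℤ \ (5/2, 2⋅√3))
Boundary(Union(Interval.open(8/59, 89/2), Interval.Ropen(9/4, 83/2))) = {8/59, 89/2}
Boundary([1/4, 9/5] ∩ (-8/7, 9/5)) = {1/4, 9/5}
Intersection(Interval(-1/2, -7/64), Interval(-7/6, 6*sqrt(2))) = Interval(-1/2, -7/64)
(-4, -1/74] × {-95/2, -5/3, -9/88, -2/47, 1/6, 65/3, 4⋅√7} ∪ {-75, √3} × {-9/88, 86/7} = ({-75, √3} × {-9/88, 86/7}) ∪ ((-4, -1/74] × {-95/2, -5/3, -9/88, -2/47, 1/6, 65/3, 4⋅√7})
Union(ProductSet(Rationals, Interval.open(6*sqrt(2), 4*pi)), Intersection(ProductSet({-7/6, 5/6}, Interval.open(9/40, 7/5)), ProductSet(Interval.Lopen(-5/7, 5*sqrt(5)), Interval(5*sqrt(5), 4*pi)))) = ProductSet(Rationals, Interval.open(6*sqrt(2), 4*pi))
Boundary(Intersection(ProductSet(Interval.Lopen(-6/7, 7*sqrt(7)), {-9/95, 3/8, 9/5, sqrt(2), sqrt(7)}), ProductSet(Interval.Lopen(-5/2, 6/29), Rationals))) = ProductSet(Interval(-6/7, 6/29), {-9/95, 3/8, 9/5})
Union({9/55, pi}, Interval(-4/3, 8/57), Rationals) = Union({pi}, Interval(-4/3, 8/57), Rationals)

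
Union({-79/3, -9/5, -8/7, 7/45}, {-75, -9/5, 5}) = {-75, -79/3, -9/5, -8/7, 7/45, 5}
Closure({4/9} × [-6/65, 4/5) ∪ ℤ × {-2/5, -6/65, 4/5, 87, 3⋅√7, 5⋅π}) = ({4/9} × [-6/65, 4/5]) ∪ (ℤ × {-2/5, -6/65, 4/5, 87, 3⋅√7, 5⋅π})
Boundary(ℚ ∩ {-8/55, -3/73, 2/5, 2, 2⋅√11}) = {-8/55, -3/73, 2/5, 2}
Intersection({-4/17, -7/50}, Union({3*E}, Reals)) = {-4/17, -7/50}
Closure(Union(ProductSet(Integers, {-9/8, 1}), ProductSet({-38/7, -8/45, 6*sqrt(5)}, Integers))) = Union(ProductSet({-38/7, -8/45, 6*sqrt(5)}, Integers), ProductSet(Integers, {-9/8, 1}))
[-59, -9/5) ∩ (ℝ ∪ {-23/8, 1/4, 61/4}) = [-59, -9/5)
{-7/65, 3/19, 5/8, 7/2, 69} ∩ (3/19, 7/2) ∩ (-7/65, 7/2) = {5/8}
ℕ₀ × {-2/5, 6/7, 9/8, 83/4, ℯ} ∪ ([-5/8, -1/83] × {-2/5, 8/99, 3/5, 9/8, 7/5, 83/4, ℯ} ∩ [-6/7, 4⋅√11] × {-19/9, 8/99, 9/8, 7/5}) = (ℕ₀ × {-2/5, 6/7, 9/8, 83/4, ℯ}) ∪ ([-5/8, -1/83] × {8/99, 9/8, 7/5})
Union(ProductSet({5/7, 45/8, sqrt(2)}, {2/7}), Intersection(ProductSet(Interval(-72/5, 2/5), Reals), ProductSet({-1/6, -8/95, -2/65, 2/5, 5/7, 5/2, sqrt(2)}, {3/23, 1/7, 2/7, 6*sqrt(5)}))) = Union(ProductSet({5/7, 45/8, sqrt(2)}, {2/7}), ProductSet({-1/6, -8/95, -2/65, 2/5}, {3/23, 1/7, 2/7, 6*sqrt(5)}))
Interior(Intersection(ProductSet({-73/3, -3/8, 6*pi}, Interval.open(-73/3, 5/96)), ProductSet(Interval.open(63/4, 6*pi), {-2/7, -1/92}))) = EmptySet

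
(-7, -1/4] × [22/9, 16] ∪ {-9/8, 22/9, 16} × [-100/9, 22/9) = ({-9/8, 22/9, 16} × [-100/9, 22/9)) ∪ ((-7, -1/4] × [22/9, 16])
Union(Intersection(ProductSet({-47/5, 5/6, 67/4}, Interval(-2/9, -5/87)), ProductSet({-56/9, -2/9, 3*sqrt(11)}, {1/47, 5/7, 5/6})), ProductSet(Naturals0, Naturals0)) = ProductSet(Naturals0, Naturals0)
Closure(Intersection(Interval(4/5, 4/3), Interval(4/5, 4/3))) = Interval(4/5, 4/3)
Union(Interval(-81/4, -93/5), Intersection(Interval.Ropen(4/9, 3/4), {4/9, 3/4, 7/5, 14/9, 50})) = Union({4/9}, Interval(-81/4, -93/5))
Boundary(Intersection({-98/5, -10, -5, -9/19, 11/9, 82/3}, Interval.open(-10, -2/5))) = {-5, -9/19}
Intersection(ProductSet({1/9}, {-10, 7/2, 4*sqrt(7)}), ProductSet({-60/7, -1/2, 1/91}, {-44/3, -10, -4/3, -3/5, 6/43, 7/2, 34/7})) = EmptySet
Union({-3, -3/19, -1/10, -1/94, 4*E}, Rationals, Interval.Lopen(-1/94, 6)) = Union({4*E}, Interval(-1/94, 6), Rationals)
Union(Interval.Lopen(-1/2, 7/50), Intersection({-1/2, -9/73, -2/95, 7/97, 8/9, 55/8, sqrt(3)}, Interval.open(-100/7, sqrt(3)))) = Union({8/9}, Interval(-1/2, 7/50))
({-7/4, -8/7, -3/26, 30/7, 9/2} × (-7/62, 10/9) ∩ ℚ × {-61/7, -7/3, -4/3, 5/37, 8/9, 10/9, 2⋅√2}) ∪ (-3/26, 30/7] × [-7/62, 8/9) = ({-7/4, -8/7, -3/26, 30/7, 9/2} × {5/37, 8/9}) ∪ ((-3/26, 30/7] × [-7/62, 8/9))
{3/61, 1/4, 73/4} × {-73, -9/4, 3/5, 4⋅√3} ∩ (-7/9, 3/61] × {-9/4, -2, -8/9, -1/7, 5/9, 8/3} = {3/61} × {-9/4}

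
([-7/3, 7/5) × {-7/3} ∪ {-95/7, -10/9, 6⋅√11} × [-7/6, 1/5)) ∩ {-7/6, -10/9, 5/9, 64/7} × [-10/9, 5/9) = {-10/9} × [-10/9, 1/5)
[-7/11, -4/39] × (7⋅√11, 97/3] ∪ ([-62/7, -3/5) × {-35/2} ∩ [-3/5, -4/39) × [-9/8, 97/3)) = [-7/11, -4/39] × (7⋅√11, 97/3]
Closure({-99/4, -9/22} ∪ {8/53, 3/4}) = {-99/4, -9/22, 8/53, 3/4}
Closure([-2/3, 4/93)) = [-2/3, 4/93]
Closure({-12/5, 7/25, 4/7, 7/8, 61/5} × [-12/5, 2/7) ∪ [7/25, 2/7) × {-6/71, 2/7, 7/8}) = ([7/25, 2/7] × {-6/71, 2/7, 7/8}) ∪ ({-12/5, 7/25, 4/7, 7/8, 61/5} × [-12/5, 2/7])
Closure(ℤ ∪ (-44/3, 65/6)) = ℤ ∪ [-44/3, 65/6]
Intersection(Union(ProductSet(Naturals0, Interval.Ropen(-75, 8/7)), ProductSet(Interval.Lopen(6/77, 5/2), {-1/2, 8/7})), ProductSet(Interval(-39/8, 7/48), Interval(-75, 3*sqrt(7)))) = Union(ProductSet(Interval.Lopen(6/77, 7/48), {-1/2, 8/7}), ProductSet(Range(0, 1, 1), Interval.Ropen(-75, 8/7)))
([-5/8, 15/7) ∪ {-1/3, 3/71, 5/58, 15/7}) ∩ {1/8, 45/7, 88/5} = {1/8}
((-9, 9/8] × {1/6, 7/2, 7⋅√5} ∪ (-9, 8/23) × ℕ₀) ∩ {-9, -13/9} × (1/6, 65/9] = {-13/9} × ({1, 2, …, 7} ∪ {7/2})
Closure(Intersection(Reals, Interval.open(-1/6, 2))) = Interval(-1/6, 2)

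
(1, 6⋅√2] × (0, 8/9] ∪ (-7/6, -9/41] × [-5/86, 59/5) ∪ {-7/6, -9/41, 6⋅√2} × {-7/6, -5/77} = ((-7/6, -9/41] × [-5/86, 59/5)) ∪ ({-7/6, -9/41, 6⋅√2} × {-7/6, -5/77}) ∪ ((1, 6⋅√2] × (0, 8/9])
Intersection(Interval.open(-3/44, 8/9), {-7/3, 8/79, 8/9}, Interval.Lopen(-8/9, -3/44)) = EmptySet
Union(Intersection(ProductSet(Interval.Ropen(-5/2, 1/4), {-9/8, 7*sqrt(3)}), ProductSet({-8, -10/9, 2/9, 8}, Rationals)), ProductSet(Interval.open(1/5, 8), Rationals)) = Union(ProductSet({-10/9, 2/9}, {-9/8}), ProductSet(Interval.open(1/5, 8), Rationals))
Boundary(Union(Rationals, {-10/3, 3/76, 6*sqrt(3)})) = Reals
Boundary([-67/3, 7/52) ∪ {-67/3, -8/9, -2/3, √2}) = {-67/3, 7/52, √2}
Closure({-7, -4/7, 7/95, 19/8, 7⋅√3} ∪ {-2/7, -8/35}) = {-7, -4/7, -2/7, -8/35, 7/95, 19/8, 7⋅√3}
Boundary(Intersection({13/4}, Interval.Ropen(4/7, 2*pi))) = {13/4}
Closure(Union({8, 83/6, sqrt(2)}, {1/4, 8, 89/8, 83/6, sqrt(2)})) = {1/4, 8, 89/8, 83/6, sqrt(2)}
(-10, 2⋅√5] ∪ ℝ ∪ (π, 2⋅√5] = (-∞, ∞)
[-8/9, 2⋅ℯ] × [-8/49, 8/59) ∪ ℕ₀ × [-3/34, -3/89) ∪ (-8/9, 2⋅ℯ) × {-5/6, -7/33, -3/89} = (ℕ₀ × [-3/34, -3/89)) ∪ ((-8/9, 2⋅ℯ) × {-5/6, -7/33, -3/89}) ∪ ([-8/9, 2⋅ℯ] × [-8/49, 8/59))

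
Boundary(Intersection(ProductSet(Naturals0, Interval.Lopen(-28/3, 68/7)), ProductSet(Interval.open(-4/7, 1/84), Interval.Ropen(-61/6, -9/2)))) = ProductSet(Range(0, 1, 1), Interval(-28/3, -9/2))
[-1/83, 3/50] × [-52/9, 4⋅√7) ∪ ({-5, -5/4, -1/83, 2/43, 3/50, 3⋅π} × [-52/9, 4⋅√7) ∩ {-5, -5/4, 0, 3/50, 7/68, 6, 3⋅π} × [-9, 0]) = ({-5, -5/4, 3/50, 3⋅π} × [-52/9, 0]) ∪ ([-1/83, 3/50] × [-52/9, 4⋅√7))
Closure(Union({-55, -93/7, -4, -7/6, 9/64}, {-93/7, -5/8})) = {-55, -93/7, -4, -7/6, -5/8, 9/64}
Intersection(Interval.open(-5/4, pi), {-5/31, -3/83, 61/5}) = {-5/31, -3/83}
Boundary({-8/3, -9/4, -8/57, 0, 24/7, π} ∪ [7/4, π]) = {-8/3, -9/4, -8/57, 0, 7/4, 24/7, π}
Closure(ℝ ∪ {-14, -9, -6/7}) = ℝ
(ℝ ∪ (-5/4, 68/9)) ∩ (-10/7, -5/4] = (-10/7, -5/4]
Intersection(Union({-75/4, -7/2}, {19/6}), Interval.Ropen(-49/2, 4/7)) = {-75/4, -7/2}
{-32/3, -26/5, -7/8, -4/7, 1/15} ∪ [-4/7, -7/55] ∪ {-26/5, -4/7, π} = {-32/3, -26/5, -7/8, 1/15, π} ∪ [-4/7, -7/55]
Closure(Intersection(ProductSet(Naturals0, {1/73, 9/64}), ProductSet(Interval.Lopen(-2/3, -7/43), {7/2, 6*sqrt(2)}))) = EmptySet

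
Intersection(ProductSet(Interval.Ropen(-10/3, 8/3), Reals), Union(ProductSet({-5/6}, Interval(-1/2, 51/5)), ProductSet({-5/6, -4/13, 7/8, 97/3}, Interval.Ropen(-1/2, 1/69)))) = Union(ProductSet({-5/6}, Interval(-1/2, 51/5)), ProductSet({-5/6, -4/13, 7/8}, Interval.Ropen(-1/2, 1/69)))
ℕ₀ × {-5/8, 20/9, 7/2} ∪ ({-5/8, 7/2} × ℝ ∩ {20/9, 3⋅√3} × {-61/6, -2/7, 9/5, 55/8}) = ℕ₀ × {-5/8, 20/9, 7/2}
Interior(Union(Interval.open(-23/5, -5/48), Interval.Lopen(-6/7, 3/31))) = Interval.open(-23/5, 3/31)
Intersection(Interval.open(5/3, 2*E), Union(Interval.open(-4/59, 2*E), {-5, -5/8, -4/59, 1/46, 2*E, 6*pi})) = Interval.open(5/3, 2*E)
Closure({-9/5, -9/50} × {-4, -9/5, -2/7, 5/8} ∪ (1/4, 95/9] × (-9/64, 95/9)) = ({-9/5, -9/50} × {-4, -9/5, -2/7, 5/8}) ∪ ({1/4, 95/9} × [-9/64, 95/9]) ∪ ([1/4, 95/9] × {-9/64, 95/9}) ∪ ((1/4, 95/9] × (-9/64, 95/9))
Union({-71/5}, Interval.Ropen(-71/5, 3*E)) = Interval.Ropen(-71/5, 3*E)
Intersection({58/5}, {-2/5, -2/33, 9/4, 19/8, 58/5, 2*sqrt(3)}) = {58/5}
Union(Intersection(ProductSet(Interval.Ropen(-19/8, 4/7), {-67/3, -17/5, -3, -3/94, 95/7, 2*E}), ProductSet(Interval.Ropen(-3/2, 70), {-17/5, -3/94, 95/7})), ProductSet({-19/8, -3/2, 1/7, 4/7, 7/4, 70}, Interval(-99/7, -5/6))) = Union(ProductSet({-19/8, -3/2, 1/7, 4/7, 7/4, 70}, Interval(-99/7, -5/6)), ProductSet(Interval.Ropen(-3/2, 4/7), {-17/5, -3/94, 95/7}))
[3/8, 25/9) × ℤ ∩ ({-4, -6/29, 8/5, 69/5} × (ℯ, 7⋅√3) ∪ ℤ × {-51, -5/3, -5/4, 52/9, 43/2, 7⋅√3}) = ({8/5} × {3, 4, …, 12}) ∪ ({1, 2} × {-51})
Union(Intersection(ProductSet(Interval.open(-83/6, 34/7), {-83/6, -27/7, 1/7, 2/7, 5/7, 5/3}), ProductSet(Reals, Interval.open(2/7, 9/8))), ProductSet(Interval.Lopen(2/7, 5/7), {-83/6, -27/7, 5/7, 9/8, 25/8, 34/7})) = Union(ProductSet(Interval.open(-83/6, 34/7), {5/7}), ProductSet(Interval.Lopen(2/7, 5/7), {-83/6, -27/7, 5/7, 9/8, 25/8, 34/7}))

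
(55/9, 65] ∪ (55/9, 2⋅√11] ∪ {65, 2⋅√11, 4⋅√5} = (55/9, 65]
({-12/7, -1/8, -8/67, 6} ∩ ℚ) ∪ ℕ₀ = {-12/7, -1/8, -8/67} ∪ ℕ₀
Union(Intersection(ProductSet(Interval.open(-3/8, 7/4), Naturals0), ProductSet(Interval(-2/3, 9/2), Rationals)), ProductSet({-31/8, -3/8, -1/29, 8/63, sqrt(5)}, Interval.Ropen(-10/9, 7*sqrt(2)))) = Union(ProductSet({-31/8, -3/8, -1/29, 8/63, sqrt(5)}, Interval.Ropen(-10/9, 7*sqrt(2))), ProductSet(Interval.open(-3/8, 7/4), Naturals0))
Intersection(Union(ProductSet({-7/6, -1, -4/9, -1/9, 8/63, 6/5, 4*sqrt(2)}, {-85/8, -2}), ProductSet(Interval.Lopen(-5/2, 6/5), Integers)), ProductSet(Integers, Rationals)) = Union(ProductSet({-1}, {-85/8, -2}), ProductSet(Range(-2, 2, 1), Integers))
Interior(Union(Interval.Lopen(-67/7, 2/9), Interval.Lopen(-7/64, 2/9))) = Interval.open(-67/7, 2/9)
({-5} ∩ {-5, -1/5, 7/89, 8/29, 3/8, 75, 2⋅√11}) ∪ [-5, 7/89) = [-5, 7/89)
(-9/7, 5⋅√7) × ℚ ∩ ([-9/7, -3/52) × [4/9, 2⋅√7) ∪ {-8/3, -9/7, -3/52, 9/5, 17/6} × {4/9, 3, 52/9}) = ({-3/52, 9/5, 17/6} × {4/9, 3, 52/9}) ∪ ((-9/7, -3/52) × (ℚ ∩ [4/9, 2⋅√7)))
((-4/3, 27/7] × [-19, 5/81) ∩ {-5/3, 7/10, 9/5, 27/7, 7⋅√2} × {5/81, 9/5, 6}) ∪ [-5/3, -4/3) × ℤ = [-5/3, -4/3) × ℤ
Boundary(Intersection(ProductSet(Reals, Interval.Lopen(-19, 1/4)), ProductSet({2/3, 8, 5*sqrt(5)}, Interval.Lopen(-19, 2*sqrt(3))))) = ProductSet({2/3, 8, 5*sqrt(5)}, Interval(-19, 1/4))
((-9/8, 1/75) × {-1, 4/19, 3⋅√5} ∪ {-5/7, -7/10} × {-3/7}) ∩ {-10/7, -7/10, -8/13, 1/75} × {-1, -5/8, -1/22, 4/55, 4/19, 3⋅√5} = {-7/10, -8/13} × {-1, 4/19, 3⋅√5}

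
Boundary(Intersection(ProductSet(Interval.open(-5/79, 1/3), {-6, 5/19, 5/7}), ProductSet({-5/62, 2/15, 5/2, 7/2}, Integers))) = ProductSet({2/15}, {-6})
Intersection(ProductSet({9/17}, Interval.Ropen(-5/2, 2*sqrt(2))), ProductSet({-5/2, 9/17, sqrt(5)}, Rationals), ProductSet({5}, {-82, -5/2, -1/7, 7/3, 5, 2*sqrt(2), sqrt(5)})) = EmptySet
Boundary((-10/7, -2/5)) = {-10/7, -2/5}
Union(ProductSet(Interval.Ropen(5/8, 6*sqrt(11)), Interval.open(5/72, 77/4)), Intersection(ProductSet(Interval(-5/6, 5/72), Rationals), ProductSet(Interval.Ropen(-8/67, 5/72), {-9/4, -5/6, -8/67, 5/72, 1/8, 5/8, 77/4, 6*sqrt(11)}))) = Union(ProductSet(Interval.Ropen(-8/67, 5/72), {-9/4, -5/6, -8/67, 5/72, 1/8, 5/8, 77/4}), ProductSet(Interval.Ropen(5/8, 6*sqrt(11)), Interval.open(5/72, 77/4)))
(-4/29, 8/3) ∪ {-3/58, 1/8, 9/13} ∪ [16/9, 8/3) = (-4/29, 8/3)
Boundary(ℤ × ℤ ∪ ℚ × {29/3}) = (ℤ × ℤ) ∪ (ℝ × {29/3})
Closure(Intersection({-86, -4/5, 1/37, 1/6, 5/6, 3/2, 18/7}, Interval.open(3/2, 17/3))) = {18/7}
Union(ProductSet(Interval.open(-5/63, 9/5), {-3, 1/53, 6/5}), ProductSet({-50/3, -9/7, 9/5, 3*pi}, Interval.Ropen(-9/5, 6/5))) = Union(ProductSet({-50/3, -9/7, 9/5, 3*pi}, Interval.Ropen(-9/5, 6/5)), ProductSet(Interval.open(-5/63, 9/5), {-3, 1/53, 6/5}))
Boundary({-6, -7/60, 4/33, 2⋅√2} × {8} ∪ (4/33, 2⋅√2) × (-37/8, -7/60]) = ({-6, -7/60, 4/33, 2⋅√2} × {8}) ∪ ({4/33, 2⋅√2} × [-37/8, -7/60]) ∪ ([4/33, 2⋅√2] × {-37/8, -7/60})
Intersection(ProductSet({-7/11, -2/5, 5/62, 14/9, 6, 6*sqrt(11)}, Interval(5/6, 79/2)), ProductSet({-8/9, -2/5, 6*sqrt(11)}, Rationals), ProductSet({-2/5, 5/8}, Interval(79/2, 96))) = ProductSet({-2/5}, {79/2})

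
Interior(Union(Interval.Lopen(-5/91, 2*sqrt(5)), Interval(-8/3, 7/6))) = Interval.open(-8/3, 2*sqrt(5))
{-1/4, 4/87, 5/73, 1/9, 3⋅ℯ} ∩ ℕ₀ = ∅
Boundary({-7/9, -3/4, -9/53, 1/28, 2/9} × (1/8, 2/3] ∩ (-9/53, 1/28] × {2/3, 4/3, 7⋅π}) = {1/28} × {2/3}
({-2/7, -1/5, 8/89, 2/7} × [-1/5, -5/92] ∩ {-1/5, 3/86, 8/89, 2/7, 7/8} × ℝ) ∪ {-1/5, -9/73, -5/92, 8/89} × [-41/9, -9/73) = ({-1/5, 8/89, 2/7} × [-1/5, -5/92]) ∪ ({-1/5, -9/73, -5/92, 8/89} × [-41/9, -9/73))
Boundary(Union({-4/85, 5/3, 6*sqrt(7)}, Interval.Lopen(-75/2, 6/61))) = {-75/2, 6/61, 5/3, 6*sqrt(7)}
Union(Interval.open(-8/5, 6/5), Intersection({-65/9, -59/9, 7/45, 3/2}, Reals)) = Union({-65/9, -59/9, 3/2}, Interval.open(-8/5, 6/5))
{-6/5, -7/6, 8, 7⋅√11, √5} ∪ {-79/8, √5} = {-79/8, -6/5, -7/6, 8, 7⋅√11, √5}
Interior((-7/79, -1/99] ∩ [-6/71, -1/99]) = (-6/71, -1/99)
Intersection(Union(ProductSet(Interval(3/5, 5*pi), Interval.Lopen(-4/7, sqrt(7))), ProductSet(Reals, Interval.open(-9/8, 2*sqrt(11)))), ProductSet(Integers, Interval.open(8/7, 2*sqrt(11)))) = ProductSet(Integers, Interval.open(8/7, 2*sqrt(11)))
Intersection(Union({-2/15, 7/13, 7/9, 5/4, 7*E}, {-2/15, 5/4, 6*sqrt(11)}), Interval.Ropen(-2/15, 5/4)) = {-2/15, 7/13, 7/9}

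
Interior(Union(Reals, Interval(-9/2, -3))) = Interval(-oo, oo)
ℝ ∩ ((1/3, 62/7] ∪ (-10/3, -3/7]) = (-10/3, -3/7] ∪ (1/3, 62/7]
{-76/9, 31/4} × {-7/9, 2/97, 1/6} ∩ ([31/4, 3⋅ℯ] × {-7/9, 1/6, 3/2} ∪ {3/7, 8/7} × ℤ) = {31/4} × {-7/9, 1/6}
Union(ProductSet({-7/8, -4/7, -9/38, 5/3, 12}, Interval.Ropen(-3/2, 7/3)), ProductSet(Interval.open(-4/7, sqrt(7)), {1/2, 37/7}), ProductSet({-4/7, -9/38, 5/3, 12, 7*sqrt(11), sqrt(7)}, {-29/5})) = Union(ProductSet({-7/8, -4/7, -9/38, 5/3, 12}, Interval.Ropen(-3/2, 7/3)), ProductSet({-4/7, -9/38, 5/3, 12, 7*sqrt(11), sqrt(7)}, {-29/5}), ProductSet(Interval.open(-4/7, sqrt(7)), {1/2, 37/7}))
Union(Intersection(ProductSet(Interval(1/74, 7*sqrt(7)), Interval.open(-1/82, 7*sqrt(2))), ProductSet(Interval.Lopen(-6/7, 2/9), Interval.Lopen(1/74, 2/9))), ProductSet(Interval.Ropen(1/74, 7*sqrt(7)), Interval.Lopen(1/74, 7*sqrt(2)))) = ProductSet(Interval.Ropen(1/74, 7*sqrt(7)), Interval.Lopen(1/74, 7*sqrt(2)))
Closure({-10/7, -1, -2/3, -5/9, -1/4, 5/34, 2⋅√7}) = {-10/7, -1, -2/3, -5/9, -1/4, 5/34, 2⋅√7}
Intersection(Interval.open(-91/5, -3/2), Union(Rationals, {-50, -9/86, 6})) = Intersection(Interval.open(-91/5, -3/2), Rationals)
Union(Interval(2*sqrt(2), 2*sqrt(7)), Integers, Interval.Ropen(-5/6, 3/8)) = Union(Integers, Interval.Ropen(-5/6, 3/8), Interval(2*sqrt(2), 2*sqrt(7)))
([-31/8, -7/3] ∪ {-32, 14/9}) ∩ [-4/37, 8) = {14/9}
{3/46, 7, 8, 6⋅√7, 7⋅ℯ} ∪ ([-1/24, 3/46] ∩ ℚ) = {7, 8, 6⋅√7, 7⋅ℯ} ∪ (ℚ ∩ [-1/24, 3/46])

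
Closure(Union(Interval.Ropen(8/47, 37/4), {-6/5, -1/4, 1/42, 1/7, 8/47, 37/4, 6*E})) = Union({-6/5, -1/4, 1/42, 1/7, 6*E}, Interval(8/47, 37/4))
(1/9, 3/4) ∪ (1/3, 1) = (1/9, 1)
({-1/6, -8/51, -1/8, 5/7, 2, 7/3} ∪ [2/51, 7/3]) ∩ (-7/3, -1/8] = {-1/6, -8/51, -1/8}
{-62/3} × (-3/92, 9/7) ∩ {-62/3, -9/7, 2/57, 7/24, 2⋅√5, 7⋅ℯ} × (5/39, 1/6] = {-62/3} × (5/39, 1/6]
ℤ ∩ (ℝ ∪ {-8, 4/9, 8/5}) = ℤ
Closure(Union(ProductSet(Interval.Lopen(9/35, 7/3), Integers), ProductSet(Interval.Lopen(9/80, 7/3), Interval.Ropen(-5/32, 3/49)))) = Union(ProductSet({9/80, 7/3}, Interval(-5/32, 3/49)), ProductSet(Interval(9/80, 7/3), {-5/32, 3/49}), ProductSet(Interval.Lopen(9/80, 7/3), Interval.Ropen(-5/32, 3/49)), ProductSet(Interval(9/35, 7/3), Complement(Integers, Interval.open(-5/32, 3/49))), ProductSet(Interval.Lopen(9/35, 7/3), Integers))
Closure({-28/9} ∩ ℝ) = {-28/9}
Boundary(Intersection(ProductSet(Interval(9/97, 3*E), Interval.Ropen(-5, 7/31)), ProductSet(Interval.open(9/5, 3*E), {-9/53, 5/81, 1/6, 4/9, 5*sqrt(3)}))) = ProductSet(Interval(9/5, 3*E), {-9/53, 5/81, 1/6})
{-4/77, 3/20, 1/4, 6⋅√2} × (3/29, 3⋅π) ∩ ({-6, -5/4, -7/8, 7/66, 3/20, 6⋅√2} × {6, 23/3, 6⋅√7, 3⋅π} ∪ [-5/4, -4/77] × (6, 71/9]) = ({-4/77} × (6, 71/9]) ∪ ({3/20, 6⋅√2} × {6, 23/3})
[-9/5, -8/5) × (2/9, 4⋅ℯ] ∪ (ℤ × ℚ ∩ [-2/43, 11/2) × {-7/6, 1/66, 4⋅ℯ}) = ({0, 1, …, 5} × {-7/6, 1/66}) ∪ ([-9/5, -8/5) × (2/9, 4⋅ℯ])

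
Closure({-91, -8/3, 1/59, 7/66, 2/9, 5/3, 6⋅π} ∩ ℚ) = {-91, -8/3, 1/59, 7/66, 2/9, 5/3}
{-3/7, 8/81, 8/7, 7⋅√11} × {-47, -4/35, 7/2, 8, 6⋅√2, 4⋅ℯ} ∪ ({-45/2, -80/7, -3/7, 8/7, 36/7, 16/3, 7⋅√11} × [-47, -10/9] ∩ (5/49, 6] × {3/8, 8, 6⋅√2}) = {-3/7, 8/81, 8/7, 7⋅√11} × {-47, -4/35, 7/2, 8, 6⋅√2, 4⋅ℯ}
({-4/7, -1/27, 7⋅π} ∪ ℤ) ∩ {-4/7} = {-4/7}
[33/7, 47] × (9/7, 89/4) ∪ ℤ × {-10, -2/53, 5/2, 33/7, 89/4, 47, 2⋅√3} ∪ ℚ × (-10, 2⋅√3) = ([33/7, 47] × (9/7, 89/4)) ∪ (ℚ × (-10, 2⋅√3)) ∪ (ℤ × {-10, -2/53, 5/2, 33/7, 89/4, 47, 2⋅√3})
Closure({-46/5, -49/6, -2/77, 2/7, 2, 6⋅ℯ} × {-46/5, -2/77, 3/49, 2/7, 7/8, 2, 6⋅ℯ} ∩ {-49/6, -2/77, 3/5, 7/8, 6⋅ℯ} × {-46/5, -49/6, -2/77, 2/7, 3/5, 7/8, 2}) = {-49/6, -2/77, 6⋅ℯ} × {-46/5, -2/77, 2/7, 7/8, 2}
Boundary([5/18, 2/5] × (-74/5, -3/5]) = ({5/18, 2/5} × [-74/5, -3/5]) ∪ ([5/18, 2/5] × {-74/5, -3/5})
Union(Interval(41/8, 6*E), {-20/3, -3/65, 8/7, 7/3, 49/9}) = Union({-20/3, -3/65, 8/7, 7/3}, Interval(41/8, 6*E))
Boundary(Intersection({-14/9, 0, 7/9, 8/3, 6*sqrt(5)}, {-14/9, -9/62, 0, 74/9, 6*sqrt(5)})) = {-14/9, 0, 6*sqrt(5)}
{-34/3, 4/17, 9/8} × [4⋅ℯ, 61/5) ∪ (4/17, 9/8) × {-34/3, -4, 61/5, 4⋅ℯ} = ({-34/3, 4/17, 9/8} × [4⋅ℯ, 61/5)) ∪ ((4/17, 9/8) × {-34/3, -4, 61/5, 4⋅ℯ})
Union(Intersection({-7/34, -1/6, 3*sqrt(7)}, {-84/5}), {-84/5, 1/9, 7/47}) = {-84/5, 1/9, 7/47}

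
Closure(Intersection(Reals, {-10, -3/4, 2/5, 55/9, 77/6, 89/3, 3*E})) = {-10, -3/4, 2/5, 55/9, 77/6, 89/3, 3*E}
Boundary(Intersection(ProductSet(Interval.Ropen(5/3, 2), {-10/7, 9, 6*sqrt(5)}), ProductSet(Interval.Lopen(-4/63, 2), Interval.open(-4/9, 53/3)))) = ProductSet(Interval(5/3, 2), {9, 6*sqrt(5)})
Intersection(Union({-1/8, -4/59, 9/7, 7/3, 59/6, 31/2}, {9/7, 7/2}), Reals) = {-1/8, -4/59, 9/7, 7/3, 7/2, 59/6, 31/2}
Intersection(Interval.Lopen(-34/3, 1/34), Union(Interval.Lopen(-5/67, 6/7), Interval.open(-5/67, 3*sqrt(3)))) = Interval.Lopen(-5/67, 1/34)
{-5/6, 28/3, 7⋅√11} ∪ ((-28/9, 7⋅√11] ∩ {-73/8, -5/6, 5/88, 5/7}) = {-5/6, 5/88, 5/7, 28/3, 7⋅√11}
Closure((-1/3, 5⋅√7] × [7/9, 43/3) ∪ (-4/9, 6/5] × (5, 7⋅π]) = ({-4/9} × [5, 7⋅π]) ∪ ([-4/9, 6/5] × {7⋅π}) ∪ ({-4/9, 6/5} × [43/3, 7⋅π]) ∪ ([-4/9, -1/3] × {5, 7⋅π}) ∪ ({5⋅√7} × [7/9, 43/3]) ∪ ([-1/3, 5⋅√7] × {7/9}) ∪ ({-1/3, 5⋅√7} × [7/9, 5]) ∪ ((-4/9, 6/5] × (5, 7⋅π]) ∪ ([6/5, 5⋅√7] × {7/9, 43/3}) ∪ ((-1/3, 5⋅√7] × [7/9, 43/3))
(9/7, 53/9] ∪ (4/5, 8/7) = (4/5, 8/7) ∪ (9/7, 53/9]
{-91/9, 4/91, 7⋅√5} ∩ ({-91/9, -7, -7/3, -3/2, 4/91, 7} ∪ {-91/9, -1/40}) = {-91/9, 4/91}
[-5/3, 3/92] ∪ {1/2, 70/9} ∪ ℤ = ℤ ∪ [-5/3, 3/92] ∪ {1/2, 70/9}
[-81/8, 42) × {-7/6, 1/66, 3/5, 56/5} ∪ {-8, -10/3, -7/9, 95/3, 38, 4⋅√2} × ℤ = ([-81/8, 42) × {-7/6, 1/66, 3/5, 56/5}) ∪ ({-8, -10/3, -7/9, 95/3, 38, 4⋅√2} × ℤ)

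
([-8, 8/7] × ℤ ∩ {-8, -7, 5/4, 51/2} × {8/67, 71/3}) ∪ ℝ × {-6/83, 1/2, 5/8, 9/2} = ℝ × {-6/83, 1/2, 5/8, 9/2}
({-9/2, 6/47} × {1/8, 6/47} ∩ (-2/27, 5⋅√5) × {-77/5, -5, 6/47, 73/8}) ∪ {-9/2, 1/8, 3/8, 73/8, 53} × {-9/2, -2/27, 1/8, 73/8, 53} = ({6/47} × {6/47}) ∪ ({-9/2, 1/8, 3/8, 73/8, 53} × {-9/2, -2/27, 1/8, 73/8, 53})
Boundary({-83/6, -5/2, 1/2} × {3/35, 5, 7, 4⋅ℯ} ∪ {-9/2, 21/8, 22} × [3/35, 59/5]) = ({-9/2, 21/8, 22} × [3/35, 59/5]) ∪ ({-83/6, -5/2, 1/2} × {3/35, 5, 7, 4⋅ℯ})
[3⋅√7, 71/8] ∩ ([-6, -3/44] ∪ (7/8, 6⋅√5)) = [3⋅√7, 71/8]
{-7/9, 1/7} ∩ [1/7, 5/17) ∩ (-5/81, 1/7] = {1/7}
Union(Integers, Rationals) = Rationals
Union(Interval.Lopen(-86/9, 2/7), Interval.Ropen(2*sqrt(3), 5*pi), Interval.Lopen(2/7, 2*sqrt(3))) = Interval.open(-86/9, 5*pi)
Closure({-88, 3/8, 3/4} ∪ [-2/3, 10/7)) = {-88} ∪ [-2/3, 10/7]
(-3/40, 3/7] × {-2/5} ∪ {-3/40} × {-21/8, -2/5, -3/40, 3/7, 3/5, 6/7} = ((-3/40, 3/7] × {-2/5}) ∪ ({-3/40} × {-21/8, -2/5, -3/40, 3/7, 3/5, 6/7})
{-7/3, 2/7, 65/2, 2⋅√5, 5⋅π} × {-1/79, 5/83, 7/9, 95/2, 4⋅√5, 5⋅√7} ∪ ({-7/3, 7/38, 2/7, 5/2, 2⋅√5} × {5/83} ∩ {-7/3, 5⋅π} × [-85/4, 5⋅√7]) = {-7/3, 2/7, 65/2, 2⋅√5, 5⋅π} × {-1/79, 5/83, 7/9, 95/2, 4⋅√5, 5⋅√7}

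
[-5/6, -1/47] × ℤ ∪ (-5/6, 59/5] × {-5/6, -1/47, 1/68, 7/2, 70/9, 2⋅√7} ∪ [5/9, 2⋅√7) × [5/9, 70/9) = ([-5/6, -1/47] × ℤ) ∪ ([5/9, 2⋅√7) × [5/9, 70/9)) ∪ ((-5/6, 59/5] × {-5/6, -1/47, 1/68, 7/2, 70/9, 2⋅√7})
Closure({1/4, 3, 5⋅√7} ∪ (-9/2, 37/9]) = [-9/2, 37/9] ∪ {5⋅√7}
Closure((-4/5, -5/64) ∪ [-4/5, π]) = [-4/5, π]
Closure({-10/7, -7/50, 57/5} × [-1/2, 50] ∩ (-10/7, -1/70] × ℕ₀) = {-7/50} × {0, 1, …, 50}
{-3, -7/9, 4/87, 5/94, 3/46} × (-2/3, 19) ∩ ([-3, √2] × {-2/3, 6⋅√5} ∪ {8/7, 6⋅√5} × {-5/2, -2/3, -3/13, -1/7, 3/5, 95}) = {-3, -7/9, 4/87, 5/94, 3/46} × {6⋅√5}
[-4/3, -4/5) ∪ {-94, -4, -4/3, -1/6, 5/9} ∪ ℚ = ℚ ∪ [-4/3, -4/5]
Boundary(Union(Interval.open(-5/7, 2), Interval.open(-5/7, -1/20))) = {-5/7, 2}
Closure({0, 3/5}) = {0, 3/5}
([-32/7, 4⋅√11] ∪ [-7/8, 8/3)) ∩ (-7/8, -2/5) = (-7/8, -2/5)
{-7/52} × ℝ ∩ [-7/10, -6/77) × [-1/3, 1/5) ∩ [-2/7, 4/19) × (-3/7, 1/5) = {-7/52} × [-1/3, 1/5)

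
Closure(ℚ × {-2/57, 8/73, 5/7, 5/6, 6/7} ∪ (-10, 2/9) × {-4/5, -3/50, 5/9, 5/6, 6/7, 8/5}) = (ℝ × {-2/57, 8/73, 5/7, 5/6, 6/7}) ∪ ([-10, 2/9] × {-4/5, -3/50, 5/9, 5/6, 6/7, 8/5})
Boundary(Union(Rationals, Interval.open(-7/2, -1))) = Union(Interval(-oo, -7/2), Interval(-1, oo))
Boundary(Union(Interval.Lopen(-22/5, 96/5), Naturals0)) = Union(Complement(Naturals0, Interval.open(-22/5, 96/5)), {-22/5, 96/5})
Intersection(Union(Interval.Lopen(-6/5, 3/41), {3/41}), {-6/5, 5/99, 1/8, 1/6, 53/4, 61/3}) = {5/99}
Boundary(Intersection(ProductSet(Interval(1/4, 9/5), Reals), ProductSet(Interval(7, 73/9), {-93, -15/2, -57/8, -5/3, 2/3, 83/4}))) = EmptySet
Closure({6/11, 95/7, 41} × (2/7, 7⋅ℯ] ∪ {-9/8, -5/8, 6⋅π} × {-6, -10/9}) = ({-9/8, -5/8, 6⋅π} × {-6, -10/9}) ∪ ({6/11, 95/7, 41} × [2/7, 7⋅ℯ])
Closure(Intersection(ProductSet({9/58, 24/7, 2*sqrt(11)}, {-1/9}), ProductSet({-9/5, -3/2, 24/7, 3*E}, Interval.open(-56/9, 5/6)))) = ProductSet({24/7}, {-1/9})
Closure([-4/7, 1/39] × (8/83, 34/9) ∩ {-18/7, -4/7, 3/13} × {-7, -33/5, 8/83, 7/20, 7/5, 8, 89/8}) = {-4/7} × {7/20, 7/5}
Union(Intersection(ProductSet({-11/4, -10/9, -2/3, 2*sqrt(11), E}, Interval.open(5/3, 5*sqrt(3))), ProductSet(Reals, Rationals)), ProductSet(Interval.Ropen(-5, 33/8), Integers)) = Union(ProductSet({-11/4, -10/9, -2/3, 2*sqrt(11), E}, Intersection(Interval.open(5/3, 5*sqrt(3)), Rationals)), ProductSet(Interval.Ropen(-5, 33/8), Integers))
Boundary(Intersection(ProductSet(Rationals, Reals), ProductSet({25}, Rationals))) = ProductSet({25}, Reals)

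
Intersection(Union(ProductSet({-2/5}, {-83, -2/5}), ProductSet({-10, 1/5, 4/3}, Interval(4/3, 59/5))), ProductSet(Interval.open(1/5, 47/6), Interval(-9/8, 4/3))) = ProductSet({4/3}, {4/3})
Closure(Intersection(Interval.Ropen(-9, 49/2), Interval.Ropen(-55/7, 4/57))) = Interval(-55/7, 4/57)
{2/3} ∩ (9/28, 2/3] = {2/3}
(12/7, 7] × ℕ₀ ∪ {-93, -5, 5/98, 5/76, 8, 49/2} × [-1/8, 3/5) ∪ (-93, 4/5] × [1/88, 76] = ((12/7, 7] × ℕ₀) ∪ ((-93, 4/5] × [1/88, 76]) ∪ ({-93, -5, 5/98, 5/76, 8, 49/2} × [-1/8, 3/5))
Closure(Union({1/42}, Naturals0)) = Union({1/42}, Naturals0)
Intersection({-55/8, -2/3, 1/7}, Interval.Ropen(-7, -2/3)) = {-55/8}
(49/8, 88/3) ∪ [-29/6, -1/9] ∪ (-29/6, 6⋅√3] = [-29/6, 88/3)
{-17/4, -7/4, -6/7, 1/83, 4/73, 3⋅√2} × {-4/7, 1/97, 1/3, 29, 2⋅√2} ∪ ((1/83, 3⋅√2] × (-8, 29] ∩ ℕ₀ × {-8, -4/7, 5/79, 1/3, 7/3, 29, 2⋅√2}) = ({1, 2, 3, 4} × {-4/7, 5/79, 1/3, 7/3, 29, 2⋅√2}) ∪ ({-17/4, -7/4, -6/7, 1/83, 4/73, 3⋅√2} × {-4/7, 1/97, 1/3, 29, 2⋅√2})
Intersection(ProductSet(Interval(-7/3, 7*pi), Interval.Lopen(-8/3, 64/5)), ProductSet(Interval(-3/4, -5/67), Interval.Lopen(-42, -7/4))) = ProductSet(Interval(-3/4, -5/67), Interval.Lopen(-8/3, -7/4))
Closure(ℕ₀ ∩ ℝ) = ℕ₀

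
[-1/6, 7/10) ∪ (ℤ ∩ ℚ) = ℤ ∪ [-1/6, 7/10)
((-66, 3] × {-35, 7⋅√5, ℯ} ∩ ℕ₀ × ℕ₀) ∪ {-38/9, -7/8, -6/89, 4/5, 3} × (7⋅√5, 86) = {-38/9, -7/8, -6/89, 4/5, 3} × (7⋅√5, 86)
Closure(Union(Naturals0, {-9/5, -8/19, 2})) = Union({-9/5, -8/19}, Naturals0)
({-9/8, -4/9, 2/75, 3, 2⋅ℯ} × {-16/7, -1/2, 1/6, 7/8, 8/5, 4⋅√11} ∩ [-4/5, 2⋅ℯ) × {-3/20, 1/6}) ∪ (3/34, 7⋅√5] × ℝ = ({-4/9, 2/75, 3} × {1/6}) ∪ ((3/34, 7⋅√5] × ℝ)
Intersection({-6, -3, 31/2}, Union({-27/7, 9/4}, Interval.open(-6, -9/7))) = {-3}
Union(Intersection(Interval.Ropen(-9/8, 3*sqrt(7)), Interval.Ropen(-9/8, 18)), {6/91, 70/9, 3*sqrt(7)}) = Interval(-9/8, 3*sqrt(7))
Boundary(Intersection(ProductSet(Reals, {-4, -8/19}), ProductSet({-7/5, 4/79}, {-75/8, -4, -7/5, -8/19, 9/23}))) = ProductSet({-7/5, 4/79}, {-4, -8/19})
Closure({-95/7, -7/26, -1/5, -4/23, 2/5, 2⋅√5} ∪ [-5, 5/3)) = {-95/7, 2⋅√5} ∪ [-5, 5/3]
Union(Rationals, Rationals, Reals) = Reals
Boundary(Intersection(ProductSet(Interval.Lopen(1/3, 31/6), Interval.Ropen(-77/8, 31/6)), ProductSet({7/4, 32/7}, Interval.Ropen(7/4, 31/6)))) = ProductSet({7/4, 32/7}, Interval(7/4, 31/6))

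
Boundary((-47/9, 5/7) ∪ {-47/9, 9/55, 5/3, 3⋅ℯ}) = {-47/9, 5/7, 5/3, 3⋅ℯ}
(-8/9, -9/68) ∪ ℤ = ℤ ∪ (-8/9, -9/68)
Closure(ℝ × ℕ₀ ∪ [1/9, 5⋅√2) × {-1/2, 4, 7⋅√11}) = (ℝ × ℕ₀) ∪ ([1/9, 5⋅√2] × {-1/2, 4, 7⋅√11})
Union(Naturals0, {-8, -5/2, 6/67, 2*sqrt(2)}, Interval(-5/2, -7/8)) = Union({-8, 6/67, 2*sqrt(2)}, Interval(-5/2, -7/8), Naturals0)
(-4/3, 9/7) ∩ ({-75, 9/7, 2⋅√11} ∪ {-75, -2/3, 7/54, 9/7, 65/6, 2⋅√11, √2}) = {-2/3, 7/54}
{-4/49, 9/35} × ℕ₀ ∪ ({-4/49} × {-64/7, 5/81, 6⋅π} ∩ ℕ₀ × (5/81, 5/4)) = {-4/49, 9/35} × ℕ₀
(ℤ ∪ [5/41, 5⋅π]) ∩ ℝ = ℤ ∪ [5/41, 5⋅π]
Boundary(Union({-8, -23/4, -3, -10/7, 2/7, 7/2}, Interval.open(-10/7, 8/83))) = {-8, -23/4, -3, -10/7, 8/83, 2/7, 7/2}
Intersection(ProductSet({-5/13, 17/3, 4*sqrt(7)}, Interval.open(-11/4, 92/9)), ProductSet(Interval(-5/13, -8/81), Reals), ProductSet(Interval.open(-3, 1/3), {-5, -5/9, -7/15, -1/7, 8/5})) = ProductSet({-5/13}, {-5/9, -7/15, -1/7, 8/5})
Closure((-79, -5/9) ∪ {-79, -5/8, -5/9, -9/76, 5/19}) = [-79, -5/9] ∪ {-9/76, 5/19}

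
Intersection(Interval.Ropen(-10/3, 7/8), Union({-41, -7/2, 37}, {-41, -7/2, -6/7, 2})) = {-6/7}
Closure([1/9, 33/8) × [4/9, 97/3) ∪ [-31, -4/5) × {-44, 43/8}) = ({1/9, 33/8} × [4/9, 97/3]) ∪ ([-31, -4/5] × {-44, 43/8}) ∪ ([1/9, 33/8] × {4/9, 97/3}) ∪ ([1/9, 33/8) × [4/9, 97/3))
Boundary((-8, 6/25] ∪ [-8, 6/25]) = {-8, 6/25}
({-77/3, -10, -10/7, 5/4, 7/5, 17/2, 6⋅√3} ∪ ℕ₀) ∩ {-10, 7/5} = {-10, 7/5}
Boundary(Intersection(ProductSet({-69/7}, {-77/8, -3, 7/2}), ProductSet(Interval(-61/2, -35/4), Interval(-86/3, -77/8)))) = ProductSet({-69/7}, {-77/8})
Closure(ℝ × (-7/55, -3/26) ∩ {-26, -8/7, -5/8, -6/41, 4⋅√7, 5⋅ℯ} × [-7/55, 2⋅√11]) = {-26, -8/7, -5/8, -6/41, 4⋅√7, 5⋅ℯ} × [-7/55, -3/26]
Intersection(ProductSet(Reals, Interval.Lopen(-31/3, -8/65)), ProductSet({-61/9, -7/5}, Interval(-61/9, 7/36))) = ProductSet({-61/9, -7/5}, Interval(-61/9, -8/65))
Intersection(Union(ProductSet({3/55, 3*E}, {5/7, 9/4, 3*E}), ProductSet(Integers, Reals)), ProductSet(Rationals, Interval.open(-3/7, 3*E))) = Union(ProductSet({3/55}, {5/7, 9/4}), ProductSet(Integers, Interval.open(-3/7, 3*E)))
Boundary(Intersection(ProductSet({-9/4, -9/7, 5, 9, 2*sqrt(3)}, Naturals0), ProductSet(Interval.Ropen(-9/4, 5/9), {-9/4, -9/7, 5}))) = ProductSet({-9/4, -9/7}, {5})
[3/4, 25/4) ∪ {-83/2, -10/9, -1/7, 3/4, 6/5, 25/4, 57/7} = {-83/2, -10/9, -1/7, 57/7} ∪ [3/4, 25/4]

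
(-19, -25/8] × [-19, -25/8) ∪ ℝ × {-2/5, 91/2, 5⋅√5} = (ℝ × {-2/5, 91/2, 5⋅√5}) ∪ ((-19, -25/8] × [-19, -25/8))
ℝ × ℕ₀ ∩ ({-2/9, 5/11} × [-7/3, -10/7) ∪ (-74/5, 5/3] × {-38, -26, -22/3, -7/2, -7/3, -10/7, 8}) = (-74/5, 5/3] × {8}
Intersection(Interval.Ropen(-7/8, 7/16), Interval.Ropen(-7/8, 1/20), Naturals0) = Range(0, 1, 1)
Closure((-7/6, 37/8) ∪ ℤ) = ℤ ∪ [-7/6, 37/8]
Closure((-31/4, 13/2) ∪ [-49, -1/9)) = [-49, 13/2]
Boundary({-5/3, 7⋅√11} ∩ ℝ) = {-5/3, 7⋅√11}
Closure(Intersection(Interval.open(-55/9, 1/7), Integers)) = Range(-6, 1, 1)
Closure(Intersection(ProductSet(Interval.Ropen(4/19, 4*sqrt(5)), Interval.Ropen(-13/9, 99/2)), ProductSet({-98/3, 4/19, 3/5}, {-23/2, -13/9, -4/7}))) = ProductSet({4/19, 3/5}, {-13/9, -4/7})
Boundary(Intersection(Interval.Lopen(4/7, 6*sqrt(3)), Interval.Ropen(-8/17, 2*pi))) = {4/7, 2*pi}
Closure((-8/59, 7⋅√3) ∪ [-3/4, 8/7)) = [-3/4, 7⋅√3]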